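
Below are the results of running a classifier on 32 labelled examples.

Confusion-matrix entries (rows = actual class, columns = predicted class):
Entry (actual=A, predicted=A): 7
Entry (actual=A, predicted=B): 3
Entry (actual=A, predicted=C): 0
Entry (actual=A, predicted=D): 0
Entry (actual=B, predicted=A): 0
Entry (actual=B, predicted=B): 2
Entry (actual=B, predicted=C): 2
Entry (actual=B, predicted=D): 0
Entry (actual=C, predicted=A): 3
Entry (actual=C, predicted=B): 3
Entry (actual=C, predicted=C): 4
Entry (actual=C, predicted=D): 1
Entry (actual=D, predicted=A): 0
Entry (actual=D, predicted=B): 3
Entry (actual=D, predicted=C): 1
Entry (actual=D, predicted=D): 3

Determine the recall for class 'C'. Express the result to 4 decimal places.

One-vs-rest for 'C': TP = diagonal; FP = other classes predicted 'C'; FN = 'C' predicted as other.
recall = TP/(TP+FN).
C: TP=4, FN=3+3+1=7 → 4/11 = 0.36364

0.3636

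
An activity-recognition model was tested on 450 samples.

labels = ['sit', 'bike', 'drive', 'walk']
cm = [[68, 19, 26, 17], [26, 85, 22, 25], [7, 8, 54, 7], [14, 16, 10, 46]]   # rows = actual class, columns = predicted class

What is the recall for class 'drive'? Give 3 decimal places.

Take TP from the diagonal, FP from the rest of the 'drive' prediction marginal, FN from the rest of the 'drive' actual marginal.
recall = TP/(TP+FN).
drive: TP=54, FN=7+8+7=22 → 54/76 = 0.7105

0.711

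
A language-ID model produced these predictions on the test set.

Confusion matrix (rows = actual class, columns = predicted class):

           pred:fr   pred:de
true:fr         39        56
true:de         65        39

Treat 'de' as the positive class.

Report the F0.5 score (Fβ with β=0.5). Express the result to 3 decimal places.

0.403

Fβ = (1+β²)·TP / ((1+β²)·TP + β²·FN + FP), with β²=1/4
= 1.25·39 / (1.25·39 + 0.25·65 + 56) = 0.403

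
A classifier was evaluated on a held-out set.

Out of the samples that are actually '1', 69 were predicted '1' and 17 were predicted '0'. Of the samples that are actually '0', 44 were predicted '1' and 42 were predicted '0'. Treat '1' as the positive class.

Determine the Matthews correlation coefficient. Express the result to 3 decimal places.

MCC = (TP·TN − FP·FN) / √((TP+FP)(TP+FN)(TN+FP)(TN+FN))
Numerator = 69·42 − 44·17 = 2150
Denominator = √(113·86·86·59) = √49309132 = 7022.0461
MCC = 2150 / 7022.0461 = 0.306

0.306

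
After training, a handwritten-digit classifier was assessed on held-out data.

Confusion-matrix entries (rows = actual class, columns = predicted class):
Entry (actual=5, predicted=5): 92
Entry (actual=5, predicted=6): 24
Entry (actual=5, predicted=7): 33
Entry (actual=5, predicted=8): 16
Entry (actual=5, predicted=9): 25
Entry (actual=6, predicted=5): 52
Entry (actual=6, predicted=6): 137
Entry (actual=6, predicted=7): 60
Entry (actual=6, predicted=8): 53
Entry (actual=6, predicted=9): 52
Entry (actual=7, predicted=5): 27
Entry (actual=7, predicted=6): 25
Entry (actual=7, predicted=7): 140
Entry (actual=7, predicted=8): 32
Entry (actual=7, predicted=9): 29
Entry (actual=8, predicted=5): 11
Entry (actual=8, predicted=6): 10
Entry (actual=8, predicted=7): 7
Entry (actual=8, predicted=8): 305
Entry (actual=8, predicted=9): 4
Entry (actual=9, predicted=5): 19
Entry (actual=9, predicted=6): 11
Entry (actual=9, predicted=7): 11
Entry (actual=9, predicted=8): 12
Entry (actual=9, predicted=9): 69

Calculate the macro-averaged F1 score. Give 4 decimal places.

Per-class F1 score (2·TP/(2·TP+FP+FN)):
  5: TP=92, FP=52+27+11+19=109, FN=24+33+16+25=98 → 184/391 = 0.47059
  6: TP=137, FP=24+25+10+11=70, FN=52+60+53+52=217 → 274/561 = 0.48841
  7: TP=140, FP=33+60+7+11=111, FN=27+25+32+29=113 → 280/504 = 0.55556
  8: TP=305, FP=16+53+32+12=113, FN=11+10+7+4=32 → 610/755 = 0.80795
  9: TP=69, FP=25+52+29+4=110, FN=19+11+11+12=53 → 138/301 = 0.45847
Macro-F1 score = mean = (0.47059 + 0.48841 + 0.55556 + 0.80795 + 0.45847) / 5 = 0.5562

0.5562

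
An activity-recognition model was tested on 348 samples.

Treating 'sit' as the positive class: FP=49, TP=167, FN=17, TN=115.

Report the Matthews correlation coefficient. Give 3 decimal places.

MCC = (TP·TN − FP·FN) / √((TP+FP)(TP+FN)(TN+FP)(TN+FN))
Numerator = 167·115 − 49·17 = 18372
Denominator = √(216·184·164·132) = √860378112 = 29332.2026
MCC = 18372 / 29332.2026 = 0.626

0.626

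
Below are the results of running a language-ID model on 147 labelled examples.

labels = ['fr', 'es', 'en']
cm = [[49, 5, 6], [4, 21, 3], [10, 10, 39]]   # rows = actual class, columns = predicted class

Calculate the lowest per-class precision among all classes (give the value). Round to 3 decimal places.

0.583

Per-class precision (TP/(TP+FP)):
  fr: TP=49, FP=4+10=14 → 49/63 = 0.7778
  es: TP=21, FP=5+10=15 → 21/36 = 0.5833
  en: TP=39, FP=6+3=9 → 39/48 = 0.8125
Lowest is class 'es' with precision = 0.583.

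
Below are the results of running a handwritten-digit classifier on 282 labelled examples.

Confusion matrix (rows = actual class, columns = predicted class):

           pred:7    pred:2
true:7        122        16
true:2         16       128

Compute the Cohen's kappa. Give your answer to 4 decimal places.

0.7729

Observed agreement pₒ = trace/N = 250/282 = 0.88652
Expected agreement pₑ = Σ (rowᵢ·colᵢ)/N² = (138·138 + 144·144)/282² = 0.50023
κ = (pₒ − pₑ)/(1 − pₑ) = (0.88652 − 0.50023)/(1 − 0.50023) = 0.7729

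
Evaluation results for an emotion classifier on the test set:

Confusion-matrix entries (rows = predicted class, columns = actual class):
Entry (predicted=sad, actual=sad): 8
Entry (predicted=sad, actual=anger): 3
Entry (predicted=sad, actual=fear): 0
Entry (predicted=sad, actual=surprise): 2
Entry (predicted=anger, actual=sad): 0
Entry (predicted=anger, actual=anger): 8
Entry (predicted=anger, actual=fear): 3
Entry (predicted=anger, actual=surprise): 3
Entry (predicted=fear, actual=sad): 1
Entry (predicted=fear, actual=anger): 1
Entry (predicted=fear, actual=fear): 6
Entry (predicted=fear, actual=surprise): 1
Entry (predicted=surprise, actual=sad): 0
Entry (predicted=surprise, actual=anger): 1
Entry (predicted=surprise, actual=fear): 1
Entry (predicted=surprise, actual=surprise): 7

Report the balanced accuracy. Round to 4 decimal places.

0.6607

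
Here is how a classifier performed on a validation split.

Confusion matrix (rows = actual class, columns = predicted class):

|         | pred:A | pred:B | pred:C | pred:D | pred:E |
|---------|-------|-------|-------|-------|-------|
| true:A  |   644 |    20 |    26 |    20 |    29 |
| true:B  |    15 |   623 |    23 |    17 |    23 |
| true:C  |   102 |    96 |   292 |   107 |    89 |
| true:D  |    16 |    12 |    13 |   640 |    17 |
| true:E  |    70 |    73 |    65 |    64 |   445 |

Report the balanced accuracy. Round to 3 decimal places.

0.745

Balanced accuracy = mean of per-class recall.
  A: recall = 644/739 = 0.8714
  B: recall = 623/701 = 0.8887
  C: recall = 292/686 = 0.4257
  D: recall = 640/698 = 0.9169
  E: recall = 445/717 = 0.6206
Mean = (0.8714 + 0.8887 + 0.4257 + 0.9169 + 0.6206) / 5 = 0.745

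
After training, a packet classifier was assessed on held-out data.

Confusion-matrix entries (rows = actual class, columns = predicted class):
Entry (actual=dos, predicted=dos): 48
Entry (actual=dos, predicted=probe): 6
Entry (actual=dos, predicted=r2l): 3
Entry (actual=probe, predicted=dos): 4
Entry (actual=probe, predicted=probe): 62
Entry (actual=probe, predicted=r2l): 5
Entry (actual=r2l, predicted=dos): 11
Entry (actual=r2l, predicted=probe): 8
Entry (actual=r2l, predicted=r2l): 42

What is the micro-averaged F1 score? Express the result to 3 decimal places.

0.804

Micro-averaging pools counts across classes: ΣTP=152, ΣFP=37, ΣFN=37.
Micro-F1 score = 2·TP/(2·TP+FP+FN) on pooled counts = 0.804 (equals overall accuracy in single-label multiclass).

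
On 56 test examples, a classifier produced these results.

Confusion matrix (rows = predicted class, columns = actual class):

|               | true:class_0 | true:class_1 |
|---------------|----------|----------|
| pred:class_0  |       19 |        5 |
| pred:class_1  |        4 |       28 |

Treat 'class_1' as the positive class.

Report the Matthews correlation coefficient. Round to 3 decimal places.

MCC = (TP·TN − FP·FN) / √((TP+FP)(TP+FN)(TN+FP)(TN+FN))
Numerator = 28·19 − 4·5 = 512
Denominator = √(32·33·23·24) = √582912 = 763.4867
MCC = 512 / 763.4867 = 0.671

0.671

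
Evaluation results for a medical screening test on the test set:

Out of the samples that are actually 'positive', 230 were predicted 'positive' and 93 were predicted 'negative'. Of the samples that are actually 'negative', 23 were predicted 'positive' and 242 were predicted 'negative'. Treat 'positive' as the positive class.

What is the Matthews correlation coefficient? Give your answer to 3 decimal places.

MCC = (TP·TN − FP·FN) / √((TP+FP)(TP+FN)(TN+FP)(TN+FN))
Numerator = 230·242 − 23·93 = 53521
Denominator = √(253·323·265·335) = √7254604225 = 85173.9645
MCC = 53521 / 85173.9645 = 0.628

0.628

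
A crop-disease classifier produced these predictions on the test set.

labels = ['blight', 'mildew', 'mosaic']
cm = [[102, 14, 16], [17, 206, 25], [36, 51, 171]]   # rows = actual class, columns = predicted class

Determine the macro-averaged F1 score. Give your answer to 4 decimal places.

Per-class F1 score (2·TP/(2·TP+FP+FN)):
  blight: TP=102, FP=17+36=53, FN=14+16=30 → 204/287 = 0.71080
  mildew: TP=206, FP=14+51=65, FN=17+25=42 → 412/519 = 0.79383
  mosaic: TP=171, FP=16+25=41, FN=36+51=87 → 342/470 = 0.72766
Macro-F1 score = mean = (0.71080 + 0.79383 + 0.72766) / 3 = 0.7441

0.7441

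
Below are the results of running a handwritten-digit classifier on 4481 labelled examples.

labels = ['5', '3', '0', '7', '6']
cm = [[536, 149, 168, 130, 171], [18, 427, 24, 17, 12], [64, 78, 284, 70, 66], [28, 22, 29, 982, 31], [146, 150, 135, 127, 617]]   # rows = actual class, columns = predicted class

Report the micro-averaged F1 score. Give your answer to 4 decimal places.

0.6351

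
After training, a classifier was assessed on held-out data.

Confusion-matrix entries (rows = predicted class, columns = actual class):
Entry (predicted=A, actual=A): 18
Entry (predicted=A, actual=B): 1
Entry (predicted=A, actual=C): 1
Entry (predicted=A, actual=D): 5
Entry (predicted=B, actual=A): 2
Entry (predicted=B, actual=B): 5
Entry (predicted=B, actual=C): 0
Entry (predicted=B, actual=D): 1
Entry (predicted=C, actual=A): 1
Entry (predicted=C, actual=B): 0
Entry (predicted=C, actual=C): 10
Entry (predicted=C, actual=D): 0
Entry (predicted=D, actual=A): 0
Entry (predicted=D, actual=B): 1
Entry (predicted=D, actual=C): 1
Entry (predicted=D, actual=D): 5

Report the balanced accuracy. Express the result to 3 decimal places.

Balanced accuracy = mean of per-class recall.
  A: recall = 18/21 = 0.8571
  B: recall = 5/7 = 0.7143
  C: recall = 10/12 = 0.8333
  D: recall = 5/11 = 0.4545
Mean = (0.8571 + 0.7143 + 0.8333 + 0.4545) / 4 = 0.715

0.715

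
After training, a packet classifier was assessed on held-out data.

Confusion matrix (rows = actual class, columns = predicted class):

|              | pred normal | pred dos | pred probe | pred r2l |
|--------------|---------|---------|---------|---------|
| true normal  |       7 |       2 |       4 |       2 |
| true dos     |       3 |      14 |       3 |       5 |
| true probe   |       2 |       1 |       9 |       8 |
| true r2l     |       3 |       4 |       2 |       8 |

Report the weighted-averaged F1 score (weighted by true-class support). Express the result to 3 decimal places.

0.500

Per-class F1 score (2·TP/(2·TP+FP+FN)):
  normal: TP=7, FP=3+2+3=8, FN=2+4+2=8 → 14/30 = 0.4667
  dos: TP=14, FP=2+1+4=7, FN=3+3+5=11 → 28/46 = 0.6087
  probe: TP=9, FP=4+3+2=9, FN=2+1+8=11 → 18/38 = 0.4737
  r2l: TP=8, FP=2+5+8=15, FN=3+4+2=9 → 16/40 = 0.4000
Weighted-F1 score = Σ (supportᵢ/N)·F1 scoreᵢ with N=77: (15/77)·0.4667 + (25/77)·0.6087 + (20/77)·0.4737 + (17/77)·0.4000 = 0.500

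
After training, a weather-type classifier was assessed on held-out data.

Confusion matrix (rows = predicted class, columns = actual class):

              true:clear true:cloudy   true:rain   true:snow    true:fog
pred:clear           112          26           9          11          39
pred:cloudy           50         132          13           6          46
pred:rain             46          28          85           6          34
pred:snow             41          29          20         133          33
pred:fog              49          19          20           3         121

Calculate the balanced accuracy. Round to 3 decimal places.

Balanced accuracy = mean of per-class recall.
  clear: recall = 112/298 = 0.3758
  cloudy: recall = 132/234 = 0.5641
  rain: recall = 85/147 = 0.5782
  snow: recall = 133/159 = 0.8365
  fog: recall = 121/273 = 0.4432
Mean = (0.3758 + 0.5641 + 0.5782 + 0.8365 + 0.4432) / 5 = 0.560

0.560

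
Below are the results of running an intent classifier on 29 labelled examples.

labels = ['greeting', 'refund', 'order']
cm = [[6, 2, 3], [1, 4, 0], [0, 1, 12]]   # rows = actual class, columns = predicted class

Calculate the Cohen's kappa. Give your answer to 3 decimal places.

Observed agreement pₒ = trace/N = 22/29 = 0.7586
Expected agreement pₑ = Σ (rowᵢ·colᵢ)/N² = (11·7 + 5·7 + 13·15)/29² = 0.3650
κ = (pₒ − pₑ)/(1 − pₑ) = (0.7586 − 0.3650)/(1 − 0.3650) = 0.620

0.620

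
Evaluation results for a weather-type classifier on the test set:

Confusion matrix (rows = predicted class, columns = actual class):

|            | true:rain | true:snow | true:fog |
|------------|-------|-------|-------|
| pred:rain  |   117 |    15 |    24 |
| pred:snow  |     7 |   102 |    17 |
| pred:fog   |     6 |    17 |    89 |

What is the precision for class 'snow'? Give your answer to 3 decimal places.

0.810

One-vs-rest for 'snow': TP = diagonal; FP = other classes predicted 'snow'; FN = 'snow' predicted as other.
precision = TP/(TP+FP).
snow: TP=102, FP=7+17=24 → 102/126 = 0.8095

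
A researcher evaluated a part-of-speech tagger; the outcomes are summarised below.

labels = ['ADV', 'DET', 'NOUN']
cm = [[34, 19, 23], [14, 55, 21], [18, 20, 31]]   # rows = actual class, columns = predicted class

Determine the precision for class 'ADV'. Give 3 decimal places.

0.515

precision = TP/(TP+FP).
ADV: TP=34, FP=14+18=32 → 34/66 = 0.5152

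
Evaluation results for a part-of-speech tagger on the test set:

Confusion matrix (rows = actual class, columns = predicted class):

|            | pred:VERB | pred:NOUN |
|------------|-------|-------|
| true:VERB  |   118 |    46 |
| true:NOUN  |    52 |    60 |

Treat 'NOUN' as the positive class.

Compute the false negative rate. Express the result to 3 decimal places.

0.464

FNR = FN/(FN+TP) = 52/(52+60) = 0.464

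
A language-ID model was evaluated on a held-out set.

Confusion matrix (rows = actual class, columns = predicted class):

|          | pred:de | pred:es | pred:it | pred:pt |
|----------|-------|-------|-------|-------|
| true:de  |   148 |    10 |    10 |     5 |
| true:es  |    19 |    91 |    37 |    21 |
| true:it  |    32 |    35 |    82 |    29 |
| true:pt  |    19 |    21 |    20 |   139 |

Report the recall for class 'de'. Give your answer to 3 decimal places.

0.855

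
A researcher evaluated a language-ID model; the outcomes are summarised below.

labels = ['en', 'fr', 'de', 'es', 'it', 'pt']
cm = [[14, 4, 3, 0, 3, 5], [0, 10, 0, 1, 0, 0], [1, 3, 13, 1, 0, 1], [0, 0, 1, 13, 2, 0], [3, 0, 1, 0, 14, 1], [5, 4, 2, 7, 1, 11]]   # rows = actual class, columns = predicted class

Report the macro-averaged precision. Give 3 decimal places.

Per-class precision (TP/(TP+FP)):
  en: TP=14, FP=0+1+0+3+5=9 → 14/23 = 0.6087
  fr: TP=10, FP=4+3+0+0+4=11 → 10/21 = 0.4762
  de: TP=13, FP=3+0+1+1+2=7 → 13/20 = 0.6500
  es: TP=13, FP=0+1+1+0+7=9 → 13/22 = 0.5909
  it: TP=14, FP=3+0+0+2+1=6 → 14/20 = 0.7000
  pt: TP=11, FP=5+0+1+0+1=7 → 11/18 = 0.6111
Macro-precision = mean = (0.6087 + 0.4762 + 0.6500 + 0.5909 + 0.7000 + 0.6111) / 6 = 0.606

0.606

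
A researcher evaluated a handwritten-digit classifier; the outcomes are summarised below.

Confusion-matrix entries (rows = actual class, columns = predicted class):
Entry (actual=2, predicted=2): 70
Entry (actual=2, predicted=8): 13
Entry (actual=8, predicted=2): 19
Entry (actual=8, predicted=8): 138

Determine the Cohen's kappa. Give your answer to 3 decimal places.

0.710

Observed agreement pₒ = trace/N = 208/240 = 0.8667
Expected agreement pₑ = Σ (rowᵢ·colᵢ)/N² = (83·89 + 157·151)/240² = 0.5398
κ = (pₒ − pₑ)/(1 − pₑ) = (0.8667 − 0.5398)/(1 − 0.5398) = 0.710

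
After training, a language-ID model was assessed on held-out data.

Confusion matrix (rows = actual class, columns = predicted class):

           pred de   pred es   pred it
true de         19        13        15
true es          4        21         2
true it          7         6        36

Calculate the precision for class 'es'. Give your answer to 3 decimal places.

precision = TP/(TP+FP).
es: TP=21, FP=13+6=19 → 21/40 = 0.5250

0.525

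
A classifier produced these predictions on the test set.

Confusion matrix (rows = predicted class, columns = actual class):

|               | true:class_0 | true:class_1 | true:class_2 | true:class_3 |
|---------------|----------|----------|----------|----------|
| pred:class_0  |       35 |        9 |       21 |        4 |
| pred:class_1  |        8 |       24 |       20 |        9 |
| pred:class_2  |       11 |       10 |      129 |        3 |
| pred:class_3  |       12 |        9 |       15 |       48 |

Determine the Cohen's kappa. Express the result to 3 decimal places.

Observed agreement pₒ = trace/N = 236/367 = 0.6431
Expected agreement pₑ = Σ (rowᵢ·colᵢ)/N² = (66·69 + 52·61 + 185·153 + 64·84)/367² = 0.3074
κ = (pₒ − pₑ)/(1 − pₑ) = (0.6431 − 0.3074)/(1 − 0.3074) = 0.485

0.485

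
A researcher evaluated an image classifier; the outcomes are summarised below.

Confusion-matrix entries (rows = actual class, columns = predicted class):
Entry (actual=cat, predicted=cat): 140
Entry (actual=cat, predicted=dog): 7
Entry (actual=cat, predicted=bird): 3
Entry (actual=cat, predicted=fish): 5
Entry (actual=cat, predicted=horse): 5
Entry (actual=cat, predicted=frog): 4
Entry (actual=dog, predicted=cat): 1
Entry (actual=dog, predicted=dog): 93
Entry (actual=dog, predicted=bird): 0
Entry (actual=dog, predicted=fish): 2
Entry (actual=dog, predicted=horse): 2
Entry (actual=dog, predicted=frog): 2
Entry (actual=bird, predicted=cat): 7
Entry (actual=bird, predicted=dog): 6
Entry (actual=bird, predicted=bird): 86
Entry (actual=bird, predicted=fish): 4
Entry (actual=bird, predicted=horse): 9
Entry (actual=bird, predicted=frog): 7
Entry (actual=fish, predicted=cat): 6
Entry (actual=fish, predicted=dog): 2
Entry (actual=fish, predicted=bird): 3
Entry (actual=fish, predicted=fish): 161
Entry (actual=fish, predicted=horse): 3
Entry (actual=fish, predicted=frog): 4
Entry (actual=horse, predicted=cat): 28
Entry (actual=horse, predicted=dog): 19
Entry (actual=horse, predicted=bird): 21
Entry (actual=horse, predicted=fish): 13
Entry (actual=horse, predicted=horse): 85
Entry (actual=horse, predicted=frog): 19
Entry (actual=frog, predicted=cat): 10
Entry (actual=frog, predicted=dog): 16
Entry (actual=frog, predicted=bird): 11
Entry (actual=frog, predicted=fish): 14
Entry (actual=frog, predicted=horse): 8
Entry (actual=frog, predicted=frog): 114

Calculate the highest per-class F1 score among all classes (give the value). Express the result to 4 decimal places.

0.8519

Per-class F1 score (2·TP/(2·TP+FP+FN)):
  cat: TP=140, FP=1+7+6+28+10=52, FN=7+3+5+5+4=24 → 280/356 = 0.78652
  dog: TP=93, FP=7+6+2+19+16=50, FN=1+0+2+2+2=7 → 186/243 = 0.76543
  bird: TP=86, FP=3+0+3+21+11=38, FN=7+6+4+9+7=33 → 172/243 = 0.70782
  fish: TP=161, FP=5+2+4+13+14=38, FN=6+2+3+3+4=18 → 322/378 = 0.85185
  horse: TP=85, FP=5+2+9+3+8=27, FN=28+19+21+13+19=100 → 170/297 = 0.57239
  frog: TP=114, FP=4+2+7+4+19=36, FN=10+16+11+14+8=59 → 228/323 = 0.70588
Highest is class 'fish' with F1 score = 0.8519.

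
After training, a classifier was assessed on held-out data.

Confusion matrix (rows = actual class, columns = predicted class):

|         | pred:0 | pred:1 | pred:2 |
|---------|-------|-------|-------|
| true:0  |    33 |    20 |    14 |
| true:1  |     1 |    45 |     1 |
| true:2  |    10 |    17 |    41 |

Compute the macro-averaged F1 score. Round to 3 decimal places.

Per-class F1 score (2·TP/(2·TP+FP+FN)):
  0: TP=33, FP=1+10=11, FN=20+14=34 → 66/111 = 0.5946
  1: TP=45, FP=20+17=37, FN=1+1=2 → 90/129 = 0.6977
  2: TP=41, FP=14+1=15, FN=10+17=27 → 82/124 = 0.6613
Macro-F1 score = mean = (0.5946 + 0.6977 + 0.6613) / 3 = 0.651

0.651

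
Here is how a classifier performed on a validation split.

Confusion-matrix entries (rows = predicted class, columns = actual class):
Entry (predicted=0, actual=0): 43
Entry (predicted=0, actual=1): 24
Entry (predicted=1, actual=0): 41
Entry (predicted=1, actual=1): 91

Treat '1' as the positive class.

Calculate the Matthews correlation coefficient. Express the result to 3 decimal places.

MCC = (TP·TN − FP·FN) / √((TP+FP)(TP+FN)(TN+FP)(TN+FN))
Numerator = 91·43 − 41·24 = 2929
Denominator = √(132·115·84·67) = √85433040 = 9242.9995
MCC = 2929 / 9242.9995 = 0.317

0.317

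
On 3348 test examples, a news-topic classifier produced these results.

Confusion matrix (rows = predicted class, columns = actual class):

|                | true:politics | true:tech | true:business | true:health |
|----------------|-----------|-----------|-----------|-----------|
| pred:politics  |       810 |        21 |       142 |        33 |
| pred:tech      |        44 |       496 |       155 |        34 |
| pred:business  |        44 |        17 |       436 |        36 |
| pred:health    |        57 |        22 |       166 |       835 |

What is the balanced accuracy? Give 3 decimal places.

0.779

Balanced accuracy = mean of per-class recall.
  politics: recall = 810/955 = 0.8482
  tech: recall = 496/556 = 0.8921
  business: recall = 436/899 = 0.4850
  health: recall = 835/938 = 0.8902
Mean = (0.8482 + 0.8921 + 0.4850 + 0.8902) / 4 = 0.779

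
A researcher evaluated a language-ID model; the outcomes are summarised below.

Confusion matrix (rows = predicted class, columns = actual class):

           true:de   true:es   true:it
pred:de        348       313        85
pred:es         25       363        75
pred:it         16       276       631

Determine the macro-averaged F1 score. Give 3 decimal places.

0.621

Per-class F1 score (2·TP/(2·TP+FP+FN)):
  de: TP=348, FP=313+85=398, FN=25+16=41 → 696/1135 = 0.6132
  es: TP=363, FP=25+75=100, FN=313+276=589 → 726/1415 = 0.5131
  it: TP=631, FP=16+276=292, FN=85+75=160 → 1262/1714 = 0.7363
Macro-F1 score = mean = (0.6132 + 0.5131 + 0.7363) / 3 = 0.621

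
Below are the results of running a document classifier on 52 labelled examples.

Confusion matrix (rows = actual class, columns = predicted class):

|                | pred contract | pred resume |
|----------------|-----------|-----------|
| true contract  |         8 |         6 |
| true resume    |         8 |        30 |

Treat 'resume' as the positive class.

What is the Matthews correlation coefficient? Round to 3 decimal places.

MCC = (TP·TN − FP·FN) / √((TP+FP)(TP+FN)(TN+FP)(TN+FN))
Numerator = 30·8 − 6·8 = 192
Denominator = √(36·38·14·16) = √306432 = 553.5630
MCC = 192 / 553.5630 = 0.347

0.347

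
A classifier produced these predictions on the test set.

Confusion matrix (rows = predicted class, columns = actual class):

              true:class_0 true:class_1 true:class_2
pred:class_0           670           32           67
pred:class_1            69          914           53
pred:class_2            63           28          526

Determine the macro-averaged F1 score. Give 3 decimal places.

Per-class F1 score (2·TP/(2·TP+FP+FN)):
  class_0: TP=670, FP=32+67=99, FN=69+63=132 → 1340/1571 = 0.8530
  class_1: TP=914, FP=69+53=122, FN=32+28=60 → 1828/2010 = 0.9095
  class_2: TP=526, FP=63+28=91, FN=67+53=120 → 1052/1263 = 0.8329
Macro-F1 score = mean = (0.8530 + 0.9095 + 0.8329) / 3 = 0.865

0.865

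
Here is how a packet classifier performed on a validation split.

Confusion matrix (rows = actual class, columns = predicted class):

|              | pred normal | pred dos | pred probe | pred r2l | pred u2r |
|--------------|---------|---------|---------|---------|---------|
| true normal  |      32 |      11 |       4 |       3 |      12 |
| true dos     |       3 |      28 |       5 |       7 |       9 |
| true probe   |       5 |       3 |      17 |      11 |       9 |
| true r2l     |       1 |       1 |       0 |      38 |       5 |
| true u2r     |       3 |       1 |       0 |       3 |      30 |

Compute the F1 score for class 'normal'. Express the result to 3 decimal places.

0.604

Take TP from the diagonal, FP from the rest of the 'normal' prediction marginal, FN from the rest of the 'normal' actual marginal.
F1 score = 2·TP/(2·TP+FP+FN).
normal: TP=32, FP=3+5+1+3=12, FN=11+4+3+12=30 → 64/106 = 0.6038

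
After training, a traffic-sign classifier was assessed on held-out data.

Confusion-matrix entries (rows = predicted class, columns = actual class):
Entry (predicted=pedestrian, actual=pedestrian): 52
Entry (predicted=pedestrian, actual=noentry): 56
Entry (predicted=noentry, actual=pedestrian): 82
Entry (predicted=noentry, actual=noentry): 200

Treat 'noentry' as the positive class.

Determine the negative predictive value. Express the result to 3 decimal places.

0.481

NPV = TN/(TN+FN) = 52/(52+56) = 0.481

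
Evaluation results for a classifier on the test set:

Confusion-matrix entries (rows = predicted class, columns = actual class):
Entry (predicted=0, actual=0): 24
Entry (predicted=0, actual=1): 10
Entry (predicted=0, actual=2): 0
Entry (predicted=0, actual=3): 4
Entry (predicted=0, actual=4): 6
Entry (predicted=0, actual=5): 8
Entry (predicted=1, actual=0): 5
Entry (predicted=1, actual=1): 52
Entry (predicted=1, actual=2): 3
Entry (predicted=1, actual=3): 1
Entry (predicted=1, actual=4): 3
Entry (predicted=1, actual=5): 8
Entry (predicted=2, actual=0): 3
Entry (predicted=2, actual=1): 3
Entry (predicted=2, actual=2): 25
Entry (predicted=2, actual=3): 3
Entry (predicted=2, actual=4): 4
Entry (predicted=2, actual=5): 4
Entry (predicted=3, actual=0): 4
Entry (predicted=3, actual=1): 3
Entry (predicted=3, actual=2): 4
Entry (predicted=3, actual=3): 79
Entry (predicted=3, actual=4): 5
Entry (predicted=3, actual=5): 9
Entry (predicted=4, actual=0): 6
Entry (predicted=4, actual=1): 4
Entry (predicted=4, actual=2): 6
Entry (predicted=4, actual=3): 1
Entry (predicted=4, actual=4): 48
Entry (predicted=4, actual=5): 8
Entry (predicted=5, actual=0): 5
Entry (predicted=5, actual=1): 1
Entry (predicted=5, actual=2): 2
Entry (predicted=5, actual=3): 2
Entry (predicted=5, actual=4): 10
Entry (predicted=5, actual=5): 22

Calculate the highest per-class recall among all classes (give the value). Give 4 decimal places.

Per-class recall (TP/(TP+FN)):
  0: TP=24, FN=5+3+4+6+5=23 → 24/47 = 0.51064
  1: TP=52, FN=10+3+3+4+1=21 → 52/73 = 0.71233
  2: TP=25, FN=0+3+4+6+2=15 → 25/40 = 0.62500
  3: TP=79, FN=4+1+3+1+2=11 → 79/90 = 0.87778
  4: TP=48, FN=6+3+4+5+10=28 → 48/76 = 0.63158
  5: TP=22, FN=8+8+4+9+8=37 → 22/59 = 0.37288
Highest is class '3' with recall = 0.8778.

0.8778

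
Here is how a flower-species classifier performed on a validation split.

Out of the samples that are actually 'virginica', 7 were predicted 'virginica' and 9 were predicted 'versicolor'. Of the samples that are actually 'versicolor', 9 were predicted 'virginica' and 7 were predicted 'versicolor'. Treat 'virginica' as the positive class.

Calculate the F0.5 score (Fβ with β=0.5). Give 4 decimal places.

0.4375

Fβ = (1+β²)·TP / ((1+β²)·TP + β²·FN + FP), with β²=1/4
= 1.25·7 / (1.25·7 + 0.25·9 + 9) = 0.4375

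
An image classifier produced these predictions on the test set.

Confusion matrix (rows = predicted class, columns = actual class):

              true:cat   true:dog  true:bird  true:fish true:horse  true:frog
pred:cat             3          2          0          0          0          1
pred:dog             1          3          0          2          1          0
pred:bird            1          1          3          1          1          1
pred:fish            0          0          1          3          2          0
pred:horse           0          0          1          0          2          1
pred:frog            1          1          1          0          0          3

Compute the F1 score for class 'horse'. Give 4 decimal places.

Take TP from the diagonal, FP from the rest of the 'horse' prediction marginal, FN from the rest of the 'horse' actual marginal.
F1 score = 2·TP/(2·TP+FP+FN).
horse: TP=2, FP=0+0+1+0+1=2, FN=0+1+1+2+0=4 → 4/10 = 0.40000

0.4000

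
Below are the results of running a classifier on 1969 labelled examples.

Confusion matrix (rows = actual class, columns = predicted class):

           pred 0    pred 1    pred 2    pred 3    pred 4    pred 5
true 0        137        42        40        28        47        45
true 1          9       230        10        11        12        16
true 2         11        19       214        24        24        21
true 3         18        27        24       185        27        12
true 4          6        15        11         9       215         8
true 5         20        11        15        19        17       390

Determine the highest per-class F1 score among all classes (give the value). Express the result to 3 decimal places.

0.809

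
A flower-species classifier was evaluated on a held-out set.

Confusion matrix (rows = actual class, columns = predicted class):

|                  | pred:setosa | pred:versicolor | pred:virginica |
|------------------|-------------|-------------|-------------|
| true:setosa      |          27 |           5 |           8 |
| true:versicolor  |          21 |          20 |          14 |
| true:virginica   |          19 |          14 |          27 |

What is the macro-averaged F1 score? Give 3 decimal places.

Per-class F1 score (2·TP/(2·TP+FP+FN)):
  setosa: TP=27, FP=21+19=40, FN=5+8=13 → 54/107 = 0.5047
  versicolor: TP=20, FP=5+14=19, FN=21+14=35 → 40/94 = 0.4255
  virginica: TP=27, FP=8+14=22, FN=19+14=33 → 54/109 = 0.4954
Macro-F1 score = mean = (0.5047 + 0.4255 + 0.4954) / 3 = 0.475

0.475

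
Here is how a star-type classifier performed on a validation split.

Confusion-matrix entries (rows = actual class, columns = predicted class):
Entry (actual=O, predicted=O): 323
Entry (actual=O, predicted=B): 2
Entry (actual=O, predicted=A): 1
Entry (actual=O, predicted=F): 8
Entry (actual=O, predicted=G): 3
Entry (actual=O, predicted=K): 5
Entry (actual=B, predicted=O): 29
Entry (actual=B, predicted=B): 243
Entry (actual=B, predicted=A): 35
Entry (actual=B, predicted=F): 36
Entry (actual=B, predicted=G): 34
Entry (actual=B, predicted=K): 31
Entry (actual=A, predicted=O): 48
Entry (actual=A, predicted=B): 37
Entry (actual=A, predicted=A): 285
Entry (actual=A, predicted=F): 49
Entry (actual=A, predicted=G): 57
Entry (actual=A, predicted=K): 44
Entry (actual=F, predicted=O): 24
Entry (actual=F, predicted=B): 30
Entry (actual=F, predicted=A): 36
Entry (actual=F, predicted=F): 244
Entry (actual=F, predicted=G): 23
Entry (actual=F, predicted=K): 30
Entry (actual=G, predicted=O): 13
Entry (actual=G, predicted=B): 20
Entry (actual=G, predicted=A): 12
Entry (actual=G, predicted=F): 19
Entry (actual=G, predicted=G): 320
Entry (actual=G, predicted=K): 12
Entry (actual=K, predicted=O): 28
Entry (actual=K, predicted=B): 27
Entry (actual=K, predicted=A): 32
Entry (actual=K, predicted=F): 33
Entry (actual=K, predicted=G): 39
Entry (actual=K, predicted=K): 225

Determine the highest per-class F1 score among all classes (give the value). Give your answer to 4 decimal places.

0.8005

Per-class F1 score (2·TP/(2·TP+FP+FN)):
  O: TP=323, FP=29+48+24+13+28=142, FN=2+1+8+3+5=19 → 646/807 = 0.80050
  B: TP=243, FP=2+37+30+20+27=116, FN=29+35+36+34+31=165 → 486/767 = 0.63364
  A: TP=285, FP=1+35+36+12+32=116, FN=48+37+49+57+44=235 → 570/921 = 0.61889
  F: TP=244, FP=8+36+49+19+33=145, FN=24+30+36+23+30=143 → 488/776 = 0.62887
  G: TP=320, FP=3+34+57+23+39=156, FN=13+20+12+19+12=76 → 640/872 = 0.73394
  K: TP=225, FP=5+31+44+30+12=122, FN=28+27+32+33+39=159 → 450/731 = 0.61560
Highest is class 'O' with F1 score = 0.8005.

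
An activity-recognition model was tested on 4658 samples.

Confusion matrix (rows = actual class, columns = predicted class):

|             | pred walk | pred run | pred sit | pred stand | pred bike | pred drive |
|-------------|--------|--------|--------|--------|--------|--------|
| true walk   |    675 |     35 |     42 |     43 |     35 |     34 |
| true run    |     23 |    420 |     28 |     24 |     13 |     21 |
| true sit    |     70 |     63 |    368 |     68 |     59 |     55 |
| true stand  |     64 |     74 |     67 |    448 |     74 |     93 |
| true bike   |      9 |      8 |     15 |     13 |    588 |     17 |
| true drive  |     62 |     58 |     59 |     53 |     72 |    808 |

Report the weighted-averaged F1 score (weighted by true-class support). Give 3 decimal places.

0.705

Per-class F1 score (2·TP/(2·TP+FP+FN)):
  walk: TP=675, FP=23+70+64+9+62=228, FN=35+42+43+35+34=189 → 1350/1767 = 0.7640
  run: TP=420, FP=35+63+74+8+58=238, FN=23+28+24+13+21=109 → 840/1187 = 0.7077
  sit: TP=368, FP=42+28+67+15+59=211, FN=70+63+68+59+55=315 → 736/1262 = 0.5832
  stand: TP=448, FP=43+24+68+13+53=201, FN=64+74+67+74+93=372 → 896/1469 = 0.6099
  bike: TP=588, FP=35+13+59+74+72=253, FN=9+8+15+13+17=62 → 1176/1491 = 0.7887
  drive: TP=808, FP=34+21+55+93+17=220, FN=62+58+59+53+72=304 → 1616/2140 = 0.7551
Weighted-F1 score = Σ (supportᵢ/N)·F1 scoreᵢ with N=4658: (864/4658)·0.7640 + (529/4658)·0.7077 + (683/4658)·0.5832 + (820/4658)·0.6099 + (650/4658)·0.7887 + (1112/4658)·0.7551 = 0.705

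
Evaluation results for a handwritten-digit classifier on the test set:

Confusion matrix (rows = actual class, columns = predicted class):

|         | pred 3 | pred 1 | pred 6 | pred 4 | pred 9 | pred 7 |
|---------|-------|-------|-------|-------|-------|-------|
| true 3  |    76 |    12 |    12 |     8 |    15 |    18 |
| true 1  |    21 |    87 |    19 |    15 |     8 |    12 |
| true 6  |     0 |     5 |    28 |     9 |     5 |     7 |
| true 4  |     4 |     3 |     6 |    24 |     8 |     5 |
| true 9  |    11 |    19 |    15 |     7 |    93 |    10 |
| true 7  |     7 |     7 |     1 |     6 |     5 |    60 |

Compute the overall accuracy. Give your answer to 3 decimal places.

0.568

Accuracy = trace / total = (76+87+28+24+93+60=368) / 648 = 368/648 = 0.568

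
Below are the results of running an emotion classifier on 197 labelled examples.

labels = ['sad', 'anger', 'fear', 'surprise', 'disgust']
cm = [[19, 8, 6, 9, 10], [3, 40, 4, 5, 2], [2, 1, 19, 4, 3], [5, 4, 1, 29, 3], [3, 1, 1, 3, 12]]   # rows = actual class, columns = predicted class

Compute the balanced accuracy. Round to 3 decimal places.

Balanced accuracy = mean of per-class recall.
  sad: recall = 19/52 = 0.3654
  anger: recall = 40/54 = 0.7407
  fear: recall = 19/29 = 0.6552
  surprise: recall = 29/42 = 0.6905
  disgust: recall = 12/20 = 0.6000
Mean = (0.3654 + 0.7407 + 0.6552 + 0.6905 + 0.6000) / 5 = 0.610

0.610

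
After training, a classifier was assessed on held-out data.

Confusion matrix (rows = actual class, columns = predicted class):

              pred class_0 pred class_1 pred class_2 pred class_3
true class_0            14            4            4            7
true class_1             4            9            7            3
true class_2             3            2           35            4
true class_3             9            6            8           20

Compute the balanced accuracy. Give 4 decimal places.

Balanced accuracy = mean of per-class recall.
  class_0: recall = 14/29 = 0.48276
  class_1: recall = 9/23 = 0.39130
  class_2: recall = 35/44 = 0.79545
  class_3: recall = 20/43 = 0.46512
Mean = (0.48276 + 0.39130 + 0.79545 + 0.46512) / 4 = 0.5337

0.5337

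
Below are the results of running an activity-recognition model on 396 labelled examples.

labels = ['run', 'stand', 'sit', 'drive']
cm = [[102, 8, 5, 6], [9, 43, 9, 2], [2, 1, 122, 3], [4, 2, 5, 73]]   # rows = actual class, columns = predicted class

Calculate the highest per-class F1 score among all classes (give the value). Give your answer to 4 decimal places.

0.9071

Per-class F1 score (2·TP/(2·TP+FP+FN)):
  run: TP=102, FP=9+2+4=15, FN=8+5+6=19 → 204/238 = 0.85714
  stand: TP=43, FP=8+1+2=11, FN=9+9+2=20 → 86/117 = 0.73504
  sit: TP=122, FP=5+9+5=19, FN=2+1+3=6 → 244/269 = 0.90706
  drive: TP=73, FP=6+2+3=11, FN=4+2+5=11 → 146/168 = 0.86905
Highest is class 'sit' with F1 score = 0.9071.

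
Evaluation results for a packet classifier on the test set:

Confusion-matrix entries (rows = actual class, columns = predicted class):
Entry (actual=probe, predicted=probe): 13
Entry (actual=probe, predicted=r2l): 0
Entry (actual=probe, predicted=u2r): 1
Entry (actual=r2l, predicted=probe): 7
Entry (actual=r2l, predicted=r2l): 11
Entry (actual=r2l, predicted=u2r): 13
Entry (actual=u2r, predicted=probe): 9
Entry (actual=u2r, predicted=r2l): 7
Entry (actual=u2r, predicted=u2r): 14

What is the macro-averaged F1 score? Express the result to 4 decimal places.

0.5121

Per-class F1 score (2·TP/(2·TP+FP+FN)):
  probe: TP=13, FP=7+9=16, FN=0+1=1 → 26/43 = 0.60465
  r2l: TP=11, FP=0+7=7, FN=7+13=20 → 22/49 = 0.44898
  u2r: TP=14, FP=1+13=14, FN=9+7=16 → 28/58 = 0.48276
Macro-F1 score = mean = (0.60465 + 0.44898 + 0.48276) / 3 = 0.5121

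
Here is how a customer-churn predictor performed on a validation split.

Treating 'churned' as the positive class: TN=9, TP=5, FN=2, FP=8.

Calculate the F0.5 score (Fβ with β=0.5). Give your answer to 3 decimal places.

Fβ = (1+β²)·TP / ((1+β²)·TP + β²·FN + FP), with β²=1/4
= 1.25·5 / (1.25·5 + 0.25·2 + 8) = 0.424

0.424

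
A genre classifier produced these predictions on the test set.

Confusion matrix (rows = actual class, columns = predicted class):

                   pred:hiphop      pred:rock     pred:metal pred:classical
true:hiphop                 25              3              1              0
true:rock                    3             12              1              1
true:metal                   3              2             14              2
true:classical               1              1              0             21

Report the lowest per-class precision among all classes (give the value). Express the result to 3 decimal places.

0.667

Per-class precision (TP/(TP+FP)):
  hiphop: TP=25, FP=3+3+1=7 → 25/32 = 0.7813
  rock: TP=12, FP=3+2+1=6 → 12/18 = 0.6667
  metal: TP=14, FP=1+1+0=2 → 14/16 = 0.8750
  classical: TP=21, FP=0+1+2=3 → 21/24 = 0.8750
Lowest is class 'rock' with precision = 0.667.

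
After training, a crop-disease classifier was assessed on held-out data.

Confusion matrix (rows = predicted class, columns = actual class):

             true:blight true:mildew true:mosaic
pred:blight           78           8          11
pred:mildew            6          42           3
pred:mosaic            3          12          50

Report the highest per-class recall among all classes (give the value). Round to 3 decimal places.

0.897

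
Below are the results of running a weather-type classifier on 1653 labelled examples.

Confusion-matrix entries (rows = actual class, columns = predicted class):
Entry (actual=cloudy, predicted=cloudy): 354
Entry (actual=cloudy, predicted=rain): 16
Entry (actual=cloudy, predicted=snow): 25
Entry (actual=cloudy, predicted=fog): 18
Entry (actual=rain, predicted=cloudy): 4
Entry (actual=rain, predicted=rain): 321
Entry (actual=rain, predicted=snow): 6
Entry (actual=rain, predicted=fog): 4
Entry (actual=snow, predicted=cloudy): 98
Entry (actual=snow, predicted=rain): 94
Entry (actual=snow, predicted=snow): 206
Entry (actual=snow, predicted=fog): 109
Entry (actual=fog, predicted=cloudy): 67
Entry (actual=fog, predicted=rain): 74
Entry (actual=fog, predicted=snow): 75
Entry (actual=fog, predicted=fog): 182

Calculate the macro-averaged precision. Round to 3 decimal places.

Per-class precision (TP/(TP+FP)):
  cloudy: TP=354, FP=4+98+67=169 → 354/523 = 0.6769
  rain: TP=321, FP=16+94+74=184 → 321/505 = 0.6356
  snow: TP=206, FP=25+6+75=106 → 206/312 = 0.6603
  fog: TP=182, FP=18+4+109=131 → 182/313 = 0.5815
Macro-precision = mean = (0.6769 + 0.6356 + 0.6603 + 0.5815) / 4 = 0.639

0.639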